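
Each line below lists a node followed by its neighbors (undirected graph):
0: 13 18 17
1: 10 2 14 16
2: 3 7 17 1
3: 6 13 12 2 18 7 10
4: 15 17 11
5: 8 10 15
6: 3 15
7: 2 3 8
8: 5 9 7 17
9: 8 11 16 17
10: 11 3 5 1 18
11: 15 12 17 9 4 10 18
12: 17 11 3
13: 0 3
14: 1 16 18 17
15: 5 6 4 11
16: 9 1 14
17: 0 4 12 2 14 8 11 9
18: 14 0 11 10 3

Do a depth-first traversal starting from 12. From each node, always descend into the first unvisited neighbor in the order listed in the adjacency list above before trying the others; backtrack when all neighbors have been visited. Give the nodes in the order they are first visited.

Visit 12
12 → 17
17 → 0
0 → 13
13 → 3
3 → 6
6 → 15
15 → 5
5 → 8
8 → 9
9 → 11
11 → 4
11 → 10
10 → 1
1 → 2
2 → 7
1 → 14
14 → 16
14 → 18

12, 17, 0, 13, 3, 6, 15, 5, 8, 9, 11, 4, 10, 1, 2, 7, 14, 16, 18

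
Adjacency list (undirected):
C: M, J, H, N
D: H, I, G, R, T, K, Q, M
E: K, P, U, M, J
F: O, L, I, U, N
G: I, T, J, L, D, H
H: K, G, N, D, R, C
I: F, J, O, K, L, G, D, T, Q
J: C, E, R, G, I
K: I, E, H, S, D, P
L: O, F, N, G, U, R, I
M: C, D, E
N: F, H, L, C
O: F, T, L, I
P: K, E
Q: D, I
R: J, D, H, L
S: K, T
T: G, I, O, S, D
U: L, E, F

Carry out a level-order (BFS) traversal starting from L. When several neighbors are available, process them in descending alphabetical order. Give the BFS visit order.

L → U → R → O → N → I → G → F → E → J → H → D → T → C → Q → K → P → M → S

Visit L; enqueue U, R, O, N, I, G, F → queue [U, R, O, N, I, G, F]
Visit U; enqueue E → queue [R, O, N, I, G, F, E]
Visit R; enqueue J, H, D → queue [O, N, I, G, F, E, J, H, D]
Visit O; enqueue T → queue [N, I, G, F, E, J, H, D, T]
Visit N; enqueue C → queue [I, G, F, E, J, H, D, T, C]
Visit I; enqueue Q, K → queue [G, F, E, J, H, D, T, C, Q, K]
Visit G → queue [F, E, J, H, D, T, C, Q, K]
Visit F → queue [E, J, H, D, T, C, Q, K]
Visit E; enqueue P, M → queue [J, H, D, T, C, Q, K, P, M]
Visit J → queue [H, D, T, C, Q, K, P, M]
Visit H → queue [D, T, C, Q, K, P, M]
Visit D → queue [T, C, Q, K, P, M]
Visit T; enqueue S → queue [C, Q, K, P, M, S]
Visit C → queue [Q, K, P, M, S]
Visit Q → queue [K, P, M, S]
Visit K → queue [P, M, S]
Visit P → queue [M, S]
Visit M → queue [S]
Visit S → queue []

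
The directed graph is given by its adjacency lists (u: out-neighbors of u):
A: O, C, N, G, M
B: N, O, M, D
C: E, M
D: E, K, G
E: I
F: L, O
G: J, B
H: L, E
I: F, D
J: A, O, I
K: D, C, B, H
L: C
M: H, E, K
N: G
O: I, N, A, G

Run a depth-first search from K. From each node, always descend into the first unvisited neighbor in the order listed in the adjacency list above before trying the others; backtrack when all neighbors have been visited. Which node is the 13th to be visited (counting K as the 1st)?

J

Visit K
K → D
D → E
E → I
I → F
F → L
L → C
C → M
M → H
F → O
O → N
N → G
G → J
J → A
G → B

Visit order: K, D, E, I, F, L, C, M, H, O, N, G, J, A, B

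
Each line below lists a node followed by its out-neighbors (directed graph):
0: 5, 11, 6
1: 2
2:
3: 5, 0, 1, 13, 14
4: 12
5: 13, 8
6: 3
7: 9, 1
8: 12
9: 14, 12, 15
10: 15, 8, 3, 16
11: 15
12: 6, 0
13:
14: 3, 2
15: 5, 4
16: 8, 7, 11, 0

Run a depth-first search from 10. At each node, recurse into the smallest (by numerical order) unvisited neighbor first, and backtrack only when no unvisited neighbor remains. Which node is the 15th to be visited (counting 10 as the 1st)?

Visit 10
10 → 3
3 → 0
0 → 5
5 → 8
8 → 12
12 → 6
5 → 13
0 → 11
11 → 15
15 → 4
3 → 1
1 → 2
3 → 14
10 → 16
16 → 7
7 → 9

Visit order: 10, 3, 0, 5, 8, 12, 6, 13, 11, 15, 4, 1, 2, 14, 16, 7, 9

16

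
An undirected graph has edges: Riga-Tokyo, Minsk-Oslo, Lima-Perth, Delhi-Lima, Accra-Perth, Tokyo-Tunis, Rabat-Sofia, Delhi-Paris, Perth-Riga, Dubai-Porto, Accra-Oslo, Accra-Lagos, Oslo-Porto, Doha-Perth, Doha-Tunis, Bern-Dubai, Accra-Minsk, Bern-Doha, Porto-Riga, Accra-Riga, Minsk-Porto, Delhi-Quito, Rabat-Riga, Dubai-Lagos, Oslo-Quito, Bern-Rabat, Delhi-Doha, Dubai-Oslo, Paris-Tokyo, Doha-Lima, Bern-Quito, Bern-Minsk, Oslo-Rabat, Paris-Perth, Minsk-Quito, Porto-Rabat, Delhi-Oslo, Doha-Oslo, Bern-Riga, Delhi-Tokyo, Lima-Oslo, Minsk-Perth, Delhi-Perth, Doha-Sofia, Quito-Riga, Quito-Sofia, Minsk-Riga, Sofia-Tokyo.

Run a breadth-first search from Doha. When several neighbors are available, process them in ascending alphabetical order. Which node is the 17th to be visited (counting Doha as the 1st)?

Porto

Visit Doha; enqueue Bern, Delhi, Lima, Oslo, Perth, Sofia, Tunis → queue [Bern, Delhi, Lima, Oslo, Perth, Sofia, Tunis]
Visit Bern; enqueue Dubai, Minsk, Quito, Rabat, Riga → queue [Delhi, Lima, Oslo, Perth, Sofia, Tunis, Dubai, Minsk, Quito, Rabat, Riga]
Visit Delhi; enqueue Paris, Tokyo → queue [Lima, Oslo, Perth, Sofia, Tunis, Dubai, Minsk, Quito, Rabat, Riga, Paris, Tokyo]
Visit Lima → queue [Oslo, Perth, Sofia, Tunis, Dubai, Minsk, Quito, Rabat, Riga, Paris, Tokyo]
Visit Oslo; enqueue Accra, Porto → queue [Perth, Sofia, Tunis, Dubai, Minsk, Quito, Rabat, Riga, Paris, Tokyo, Accra, Porto]
Visit Perth → queue [Sofia, Tunis, Dubai, Minsk, Quito, Rabat, Riga, Paris, Tokyo, Accra, Porto]
Visit Sofia → queue [Tunis, Dubai, Minsk, Quito, Rabat, Riga, Paris, Tokyo, Accra, Porto]
Visit Tunis → queue [Dubai, Minsk, Quito, Rabat, Riga, Paris, Tokyo, Accra, Porto]
Visit Dubai; enqueue Lagos → queue [Minsk, Quito, Rabat, Riga, Paris, Tokyo, Accra, Porto, Lagos]
Visit Minsk → queue [Quito, Rabat, Riga, Paris, Tokyo, Accra, Porto, Lagos]
Visit Quito → queue [Rabat, Riga, Paris, Tokyo, Accra, Porto, Lagos]
Visit Rabat → queue [Riga, Paris, Tokyo, Accra, Porto, Lagos]
Visit Riga → queue [Paris, Tokyo, Accra, Porto, Lagos]
Visit Paris → queue [Tokyo, Accra, Porto, Lagos]
Visit Tokyo → queue [Accra, Porto, Lagos]
Visit Accra → queue [Porto, Lagos]
Visit Porto → queue [Lagos]
Visit Lagos → queue []

Visit order: Doha, Bern, Delhi, Lima, Oslo, Perth, Sofia, Tunis, Dubai, Minsk, Quito, Rabat, Riga, Paris, Tokyo, Accra, Porto, Lagos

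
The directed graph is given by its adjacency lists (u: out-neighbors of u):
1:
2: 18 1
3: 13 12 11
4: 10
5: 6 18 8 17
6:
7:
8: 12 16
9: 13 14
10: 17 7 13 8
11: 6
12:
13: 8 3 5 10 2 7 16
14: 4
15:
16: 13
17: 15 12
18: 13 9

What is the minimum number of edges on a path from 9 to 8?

Level 0: 9
Level 1: 13, 14
Level 2: 2, 3, 4, 5, 7, 8, 10, 16
Level 3: 1, 6, 11, 12, 17, 18
Level 4: 15
8 first appears at level 2.

2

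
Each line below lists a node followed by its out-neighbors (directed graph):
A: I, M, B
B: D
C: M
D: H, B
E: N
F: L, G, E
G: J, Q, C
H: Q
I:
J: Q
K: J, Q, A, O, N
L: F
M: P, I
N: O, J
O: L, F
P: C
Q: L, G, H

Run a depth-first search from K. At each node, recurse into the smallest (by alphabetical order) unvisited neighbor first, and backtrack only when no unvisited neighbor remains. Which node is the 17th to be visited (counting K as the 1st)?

Visit K
K → A
A → B
B → D
D → H
H → Q
Q → G
G → C
C → M
M → I
M → P
G → J
Q → L
L → F
F → E
E → N
N → O

Visit order: K, A, B, D, H, Q, G, C, M, I, P, J, L, F, E, N, O

O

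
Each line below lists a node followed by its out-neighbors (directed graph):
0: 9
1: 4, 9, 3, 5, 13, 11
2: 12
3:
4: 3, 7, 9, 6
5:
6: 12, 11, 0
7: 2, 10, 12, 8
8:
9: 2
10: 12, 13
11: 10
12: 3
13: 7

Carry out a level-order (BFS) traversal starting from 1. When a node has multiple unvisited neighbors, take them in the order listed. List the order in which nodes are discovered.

Visit 1; enqueue 4, 9, 3, 5, 13, 11 → queue [4, 9, 3, 5, 13, 11]
Visit 4; enqueue 7, 6 → queue [9, 3, 5, 13, 11, 7, 6]
Visit 9; enqueue 2 → queue [3, 5, 13, 11, 7, 6, 2]
Visit 3 → queue [5, 13, 11, 7, 6, 2]
Visit 5 → queue [13, 11, 7, 6, 2]
Visit 13 → queue [11, 7, 6, 2]
Visit 11; enqueue 10 → queue [7, 6, 2, 10]
Visit 7; enqueue 12, 8 → queue [6, 2, 10, 12, 8]
Visit 6; enqueue 0 → queue [2, 10, 12, 8, 0]
Visit 2 → queue [10, 12, 8, 0]
Visit 10 → queue [12, 8, 0]
Visit 12 → queue [8, 0]
Visit 8 → queue [0]
Visit 0 → queue []

1, 4, 9, 3, 5, 13, 11, 7, 6, 2, 10, 12, 8, 0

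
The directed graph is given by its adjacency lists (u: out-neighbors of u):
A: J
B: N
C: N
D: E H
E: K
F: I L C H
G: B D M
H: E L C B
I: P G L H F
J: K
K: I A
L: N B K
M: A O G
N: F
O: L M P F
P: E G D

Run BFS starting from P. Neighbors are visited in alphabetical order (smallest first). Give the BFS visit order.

P, D, E, G, H, K, B, M, C, L, A, I, N, O, J, F

Visit P; enqueue D, E, G → queue [D, E, G]
Visit D; enqueue H → queue [E, G, H]
Visit E; enqueue K → queue [G, H, K]
Visit G; enqueue B, M → queue [H, K, B, M]
Visit H; enqueue C, L → queue [K, B, M, C, L]
Visit K; enqueue A, I → queue [B, M, C, L, A, I]
Visit B; enqueue N → queue [M, C, L, A, I, N]
Visit M; enqueue O → queue [C, L, A, I, N, O]
Visit C → queue [L, A, I, N, O]
Visit L → queue [A, I, N, O]
Visit A; enqueue J → queue [I, N, O, J]
Visit I; enqueue F → queue [N, O, J, F]
Visit N → queue [O, J, F]
Visit O → queue [J, F]
Visit J → queue [F]
Visit F → queue []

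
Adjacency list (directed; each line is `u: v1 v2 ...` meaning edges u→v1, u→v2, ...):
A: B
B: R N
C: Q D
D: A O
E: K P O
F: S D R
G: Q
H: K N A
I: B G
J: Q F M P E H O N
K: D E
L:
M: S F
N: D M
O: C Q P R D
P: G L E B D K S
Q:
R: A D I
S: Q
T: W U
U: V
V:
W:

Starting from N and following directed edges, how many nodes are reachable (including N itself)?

BFS from N visits: N, M, D, S, F, O, A, Q, R, P, C, B, I, L, K, G, E
Reachable nodes: 17 of 23 total.

17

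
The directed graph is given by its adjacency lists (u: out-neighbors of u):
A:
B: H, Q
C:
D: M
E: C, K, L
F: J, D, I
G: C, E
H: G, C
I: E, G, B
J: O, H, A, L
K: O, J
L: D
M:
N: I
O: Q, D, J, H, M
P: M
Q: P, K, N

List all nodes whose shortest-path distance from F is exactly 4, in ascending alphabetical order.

N, P

Level 0: F
Level 1: D, I, J
Level 2: A, B, E, G, H, L, M, O
Level 3: C, K, Q
Level 4: N, P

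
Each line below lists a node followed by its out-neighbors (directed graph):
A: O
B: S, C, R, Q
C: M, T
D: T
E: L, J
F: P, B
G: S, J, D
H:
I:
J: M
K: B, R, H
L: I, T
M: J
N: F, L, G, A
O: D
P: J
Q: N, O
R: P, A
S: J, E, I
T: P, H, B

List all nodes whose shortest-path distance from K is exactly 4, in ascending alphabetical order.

Level 0: K
Level 1: B, H, R
Level 2: A, C, P, Q, S
Level 3: E, I, J, M, N, O, T
Level 4: D, F, G, L

D, F, G, L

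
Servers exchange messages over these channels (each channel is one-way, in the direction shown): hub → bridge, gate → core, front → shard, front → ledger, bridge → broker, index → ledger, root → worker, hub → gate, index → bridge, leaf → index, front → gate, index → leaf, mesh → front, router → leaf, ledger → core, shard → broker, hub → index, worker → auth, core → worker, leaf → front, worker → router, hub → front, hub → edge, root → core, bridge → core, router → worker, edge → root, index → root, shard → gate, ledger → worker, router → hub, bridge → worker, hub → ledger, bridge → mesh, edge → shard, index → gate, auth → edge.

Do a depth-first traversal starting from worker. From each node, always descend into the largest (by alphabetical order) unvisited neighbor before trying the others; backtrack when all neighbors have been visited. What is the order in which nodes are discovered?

worker → router → leaf → index → root → core → ledger → gate → bridge → mesh → front → shard → broker → hub → edge → auth

Visit worker
worker → router
router → leaf
leaf → index
index → root
root → core
index → ledger
index → gate
index → bridge
bridge → mesh
mesh → front
front → shard
shard → broker
router → hub
hub → edge
worker → auth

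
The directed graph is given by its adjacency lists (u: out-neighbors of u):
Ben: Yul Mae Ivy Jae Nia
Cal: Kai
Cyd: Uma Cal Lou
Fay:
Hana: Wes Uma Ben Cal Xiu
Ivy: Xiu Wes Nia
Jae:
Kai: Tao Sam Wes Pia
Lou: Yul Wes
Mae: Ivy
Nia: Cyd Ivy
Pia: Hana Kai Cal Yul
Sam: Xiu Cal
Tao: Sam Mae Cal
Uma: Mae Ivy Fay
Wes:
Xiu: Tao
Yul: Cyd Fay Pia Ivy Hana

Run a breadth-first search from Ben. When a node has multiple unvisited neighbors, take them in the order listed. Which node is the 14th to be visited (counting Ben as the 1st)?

Visit Ben; enqueue Yul, Mae, Ivy, Jae, Nia → queue [Yul, Mae, Ivy, Jae, Nia]
Visit Yul; enqueue Cyd, Fay, Pia, Hana → queue [Mae, Ivy, Jae, Nia, Cyd, Fay, Pia, Hana]
Visit Mae → queue [Ivy, Jae, Nia, Cyd, Fay, Pia, Hana]
Visit Ivy; enqueue Xiu, Wes → queue [Jae, Nia, Cyd, Fay, Pia, Hana, Xiu, Wes]
Visit Jae → queue [Nia, Cyd, Fay, Pia, Hana, Xiu, Wes]
Visit Nia → queue [Cyd, Fay, Pia, Hana, Xiu, Wes]
Visit Cyd; enqueue Uma, Cal, Lou → queue [Fay, Pia, Hana, Xiu, Wes, Uma, Cal, Lou]
Visit Fay → queue [Pia, Hana, Xiu, Wes, Uma, Cal, Lou]
Visit Pia; enqueue Kai → queue [Hana, Xiu, Wes, Uma, Cal, Lou, Kai]
Visit Hana → queue [Xiu, Wes, Uma, Cal, Lou, Kai]
Visit Xiu; enqueue Tao → queue [Wes, Uma, Cal, Lou, Kai, Tao]
Visit Wes → queue [Uma, Cal, Lou, Kai, Tao]
Visit Uma → queue [Cal, Lou, Kai, Tao]
Visit Cal → queue [Lou, Kai, Tao]
Visit Lou → queue [Kai, Tao]
Visit Kai; enqueue Sam → queue [Tao, Sam]
Visit Tao → queue [Sam]
Visit Sam → queue []

Visit order: Ben, Yul, Mae, Ivy, Jae, Nia, Cyd, Fay, Pia, Hana, Xiu, Wes, Uma, Cal, Lou, Kai, Tao, Sam

Cal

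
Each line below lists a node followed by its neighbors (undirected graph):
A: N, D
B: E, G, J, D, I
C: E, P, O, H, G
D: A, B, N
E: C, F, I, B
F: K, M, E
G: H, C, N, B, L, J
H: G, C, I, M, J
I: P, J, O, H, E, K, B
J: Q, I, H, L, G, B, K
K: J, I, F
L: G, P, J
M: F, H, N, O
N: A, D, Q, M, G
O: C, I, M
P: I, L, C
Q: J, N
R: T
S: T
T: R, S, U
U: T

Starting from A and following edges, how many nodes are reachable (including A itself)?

BFS from A visits: A, N, D, Q, M, G, B, J, F, H, O, C, L, E, I, K, P
Reachable nodes: 17 of 21 total.

17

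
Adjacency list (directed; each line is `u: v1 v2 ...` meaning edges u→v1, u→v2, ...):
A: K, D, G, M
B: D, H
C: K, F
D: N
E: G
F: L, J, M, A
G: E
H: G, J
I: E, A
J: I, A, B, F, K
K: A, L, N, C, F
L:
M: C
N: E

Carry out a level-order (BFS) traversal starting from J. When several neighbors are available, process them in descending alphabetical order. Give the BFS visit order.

Visit J; enqueue K, I, F, B, A → queue [K, I, F, B, A]
Visit K; enqueue N, L, C → queue [I, F, B, A, N, L, C]
Visit I; enqueue E → queue [F, B, A, N, L, C, E]
Visit F; enqueue M → queue [B, A, N, L, C, E, M]
Visit B; enqueue H, D → queue [A, N, L, C, E, M, H, D]
Visit A; enqueue G → queue [N, L, C, E, M, H, D, G]
Visit N → queue [L, C, E, M, H, D, G]
Visit L → queue [C, E, M, H, D, G]
Visit C → queue [E, M, H, D, G]
Visit E → queue [M, H, D, G]
Visit M → queue [H, D, G]
Visit H → queue [D, G]
Visit D → queue [G]
Visit G → queue []

J → K → I → F → B → A → N → L → C → E → M → H → D → G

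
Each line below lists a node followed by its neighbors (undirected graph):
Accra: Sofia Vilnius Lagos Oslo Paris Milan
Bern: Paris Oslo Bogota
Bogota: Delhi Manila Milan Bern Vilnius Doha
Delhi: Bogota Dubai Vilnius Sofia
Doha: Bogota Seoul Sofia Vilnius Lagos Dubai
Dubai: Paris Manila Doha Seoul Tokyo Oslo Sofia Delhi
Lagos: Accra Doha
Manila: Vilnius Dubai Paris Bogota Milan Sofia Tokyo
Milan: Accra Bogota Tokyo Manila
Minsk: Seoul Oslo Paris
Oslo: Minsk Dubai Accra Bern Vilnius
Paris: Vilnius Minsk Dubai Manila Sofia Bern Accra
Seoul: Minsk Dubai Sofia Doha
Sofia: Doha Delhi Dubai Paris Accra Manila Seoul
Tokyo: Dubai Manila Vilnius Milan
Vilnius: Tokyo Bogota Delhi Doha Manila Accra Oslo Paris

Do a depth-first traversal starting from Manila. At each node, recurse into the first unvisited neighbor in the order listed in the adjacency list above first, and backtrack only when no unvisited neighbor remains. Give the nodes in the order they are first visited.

Manila → Vilnius → Tokyo → Dubai → Paris → Minsk → Seoul → Sofia → Doha → Bogota → Delhi → Milan → Accra → Lagos → Oslo → Bern

Visit Manila
Manila → Vilnius
Vilnius → Tokyo
Tokyo → Dubai
Dubai → Paris
Paris → Minsk
Minsk → Seoul
Seoul → Sofia
Sofia → Doha
Doha → Bogota
Bogota → Delhi
Bogota → Milan
Milan → Accra
Accra → Lagos
Accra → Oslo
Oslo → Bern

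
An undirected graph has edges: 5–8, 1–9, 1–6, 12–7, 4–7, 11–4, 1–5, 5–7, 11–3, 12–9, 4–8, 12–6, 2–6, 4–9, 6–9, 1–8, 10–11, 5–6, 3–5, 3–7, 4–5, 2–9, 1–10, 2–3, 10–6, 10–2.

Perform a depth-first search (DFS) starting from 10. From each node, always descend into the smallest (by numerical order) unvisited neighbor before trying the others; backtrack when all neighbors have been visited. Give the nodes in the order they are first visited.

Visit 10
10 → 1
1 → 5
5 → 3
3 → 2
2 → 6
6 → 9
9 → 4
4 → 7
7 → 12
4 → 8
4 → 11

10 -> 1 -> 5 -> 3 -> 2 -> 6 -> 9 -> 4 -> 7 -> 12 -> 8 -> 11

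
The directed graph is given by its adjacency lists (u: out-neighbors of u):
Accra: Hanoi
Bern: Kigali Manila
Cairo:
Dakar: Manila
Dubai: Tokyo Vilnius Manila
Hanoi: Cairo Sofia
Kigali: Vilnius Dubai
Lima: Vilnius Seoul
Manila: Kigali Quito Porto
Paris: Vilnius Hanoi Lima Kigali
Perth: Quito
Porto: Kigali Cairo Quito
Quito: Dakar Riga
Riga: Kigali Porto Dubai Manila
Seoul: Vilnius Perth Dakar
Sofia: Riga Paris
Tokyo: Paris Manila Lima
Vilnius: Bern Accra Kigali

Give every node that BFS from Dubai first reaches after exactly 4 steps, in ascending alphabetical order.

Level 0: Dubai
Level 1: Manila, Tokyo, Vilnius
Level 2: Accra, Bern, Kigali, Lima, Paris, Porto, Quito
Level 3: Cairo, Dakar, Hanoi, Riga, Seoul
Level 4: Perth, Sofia

Perth, Sofia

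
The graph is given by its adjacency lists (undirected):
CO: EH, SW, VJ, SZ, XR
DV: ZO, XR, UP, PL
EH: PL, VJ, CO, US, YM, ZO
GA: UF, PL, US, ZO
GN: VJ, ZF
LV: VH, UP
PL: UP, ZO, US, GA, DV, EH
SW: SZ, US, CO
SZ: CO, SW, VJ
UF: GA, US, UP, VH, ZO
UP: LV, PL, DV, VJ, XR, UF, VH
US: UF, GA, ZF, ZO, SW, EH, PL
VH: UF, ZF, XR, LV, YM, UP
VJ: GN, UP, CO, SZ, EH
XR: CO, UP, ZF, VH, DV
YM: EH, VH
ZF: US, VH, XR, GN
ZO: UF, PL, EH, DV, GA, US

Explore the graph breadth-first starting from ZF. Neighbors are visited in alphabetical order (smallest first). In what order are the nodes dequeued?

Visit ZF; enqueue GN, US, VH, XR → queue [GN, US, VH, XR]
Visit GN; enqueue VJ → queue [US, VH, XR, VJ]
Visit US; enqueue EH, GA, PL, SW, UF, ZO → queue [VH, XR, VJ, EH, GA, PL, SW, UF, ZO]
Visit VH; enqueue LV, UP, YM → queue [XR, VJ, EH, GA, PL, SW, UF, ZO, LV, UP, YM]
Visit XR; enqueue CO, DV → queue [VJ, EH, GA, PL, SW, UF, ZO, LV, UP, YM, CO, DV]
Visit VJ; enqueue SZ → queue [EH, GA, PL, SW, UF, ZO, LV, UP, YM, CO, DV, SZ]
Visit EH → queue [GA, PL, SW, UF, ZO, LV, UP, YM, CO, DV, SZ]
Visit GA → queue [PL, SW, UF, ZO, LV, UP, YM, CO, DV, SZ]
Visit PL → queue [SW, UF, ZO, LV, UP, YM, CO, DV, SZ]
Visit SW → queue [UF, ZO, LV, UP, YM, CO, DV, SZ]
Visit UF → queue [ZO, LV, UP, YM, CO, DV, SZ]
Visit ZO → queue [LV, UP, YM, CO, DV, SZ]
Visit LV → queue [UP, YM, CO, DV, SZ]
Visit UP → queue [YM, CO, DV, SZ]
Visit YM → queue [CO, DV, SZ]
Visit CO → queue [DV, SZ]
Visit DV → queue [SZ]
Visit SZ → queue []

ZF -> GN -> US -> VH -> XR -> VJ -> EH -> GA -> PL -> SW -> UF -> ZO -> LV -> UP -> YM -> CO -> DV -> SZ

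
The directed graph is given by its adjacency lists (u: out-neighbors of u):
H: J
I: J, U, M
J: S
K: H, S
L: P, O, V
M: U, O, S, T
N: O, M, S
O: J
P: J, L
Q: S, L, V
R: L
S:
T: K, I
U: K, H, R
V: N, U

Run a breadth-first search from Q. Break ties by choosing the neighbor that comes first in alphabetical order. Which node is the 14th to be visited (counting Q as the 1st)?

T

Visit Q; enqueue L, S, V → queue [L, S, V]
Visit L; enqueue O, P → queue [S, V, O, P]
Visit S → queue [V, O, P]
Visit V; enqueue N, U → queue [O, P, N, U]
Visit O; enqueue J → queue [P, N, U, J]
Visit P → queue [N, U, J]
Visit N; enqueue M → queue [U, J, M]
Visit U; enqueue H, K, R → queue [J, M, H, K, R]
Visit J → queue [M, H, K, R]
Visit M; enqueue T → queue [H, K, R, T]
Visit H → queue [K, R, T]
Visit K → queue [R, T]
Visit R → queue [T]
Visit T; enqueue I → queue [I]
Visit I → queue []

Visit order: Q, L, S, V, O, P, N, U, J, M, H, K, R, T, I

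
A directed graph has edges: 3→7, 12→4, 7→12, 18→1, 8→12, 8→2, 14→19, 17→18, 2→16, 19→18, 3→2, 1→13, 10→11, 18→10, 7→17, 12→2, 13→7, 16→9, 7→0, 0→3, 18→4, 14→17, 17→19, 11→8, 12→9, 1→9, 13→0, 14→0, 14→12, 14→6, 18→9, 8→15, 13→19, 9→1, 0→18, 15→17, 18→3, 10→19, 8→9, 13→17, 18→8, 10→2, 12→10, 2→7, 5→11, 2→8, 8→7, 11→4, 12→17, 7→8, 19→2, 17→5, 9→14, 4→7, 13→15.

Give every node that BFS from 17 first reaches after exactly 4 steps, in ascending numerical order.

0, 6

Level 0: 17
Level 1: 5, 18, 19
Level 2: 1, 2, 3, 4, 8, 9, 10, 11
Level 3: 7, 12, 13, 14, 15, 16
Level 4: 0, 6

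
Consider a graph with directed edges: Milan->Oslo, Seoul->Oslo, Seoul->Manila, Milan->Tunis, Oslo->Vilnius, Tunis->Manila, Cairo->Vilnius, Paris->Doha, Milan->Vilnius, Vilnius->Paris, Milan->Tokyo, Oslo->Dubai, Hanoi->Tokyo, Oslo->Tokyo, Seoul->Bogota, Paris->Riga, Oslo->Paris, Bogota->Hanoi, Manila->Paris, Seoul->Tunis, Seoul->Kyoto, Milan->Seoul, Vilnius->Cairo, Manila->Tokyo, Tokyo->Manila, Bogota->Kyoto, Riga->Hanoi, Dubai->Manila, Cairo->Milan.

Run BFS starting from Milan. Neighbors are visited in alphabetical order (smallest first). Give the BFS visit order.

Milan → Oslo → Seoul → Tokyo → Tunis → Vilnius → Dubai → Paris → Bogota → Kyoto → Manila → Cairo → Doha → Riga → Hanoi

Visit Milan; enqueue Oslo, Seoul, Tokyo, Tunis, Vilnius → queue [Oslo, Seoul, Tokyo, Tunis, Vilnius]
Visit Oslo; enqueue Dubai, Paris → queue [Seoul, Tokyo, Tunis, Vilnius, Dubai, Paris]
Visit Seoul; enqueue Bogota, Kyoto, Manila → queue [Tokyo, Tunis, Vilnius, Dubai, Paris, Bogota, Kyoto, Manila]
Visit Tokyo → queue [Tunis, Vilnius, Dubai, Paris, Bogota, Kyoto, Manila]
Visit Tunis → queue [Vilnius, Dubai, Paris, Bogota, Kyoto, Manila]
Visit Vilnius; enqueue Cairo → queue [Dubai, Paris, Bogota, Kyoto, Manila, Cairo]
Visit Dubai → queue [Paris, Bogota, Kyoto, Manila, Cairo]
Visit Paris; enqueue Doha, Riga → queue [Bogota, Kyoto, Manila, Cairo, Doha, Riga]
Visit Bogota; enqueue Hanoi → queue [Kyoto, Manila, Cairo, Doha, Riga, Hanoi]
Visit Kyoto → queue [Manila, Cairo, Doha, Riga, Hanoi]
Visit Manila → queue [Cairo, Doha, Riga, Hanoi]
Visit Cairo → queue [Doha, Riga, Hanoi]
Visit Doha → queue [Riga, Hanoi]
Visit Riga → queue [Hanoi]
Visit Hanoi → queue []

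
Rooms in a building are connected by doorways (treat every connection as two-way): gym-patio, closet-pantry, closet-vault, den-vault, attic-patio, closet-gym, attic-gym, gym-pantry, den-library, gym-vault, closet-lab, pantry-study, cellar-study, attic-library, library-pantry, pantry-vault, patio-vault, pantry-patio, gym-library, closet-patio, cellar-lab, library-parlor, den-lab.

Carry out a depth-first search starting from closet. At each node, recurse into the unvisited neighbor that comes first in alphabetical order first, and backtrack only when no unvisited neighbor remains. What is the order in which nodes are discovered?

closet gym attic library den lab cellar study pantry patio vault parlor

Visit closet
closet → gym
gym → attic
attic → library
library → den
den → lab
lab → cellar
cellar → study
study → pantry
pantry → patio
patio → vault
library → parlor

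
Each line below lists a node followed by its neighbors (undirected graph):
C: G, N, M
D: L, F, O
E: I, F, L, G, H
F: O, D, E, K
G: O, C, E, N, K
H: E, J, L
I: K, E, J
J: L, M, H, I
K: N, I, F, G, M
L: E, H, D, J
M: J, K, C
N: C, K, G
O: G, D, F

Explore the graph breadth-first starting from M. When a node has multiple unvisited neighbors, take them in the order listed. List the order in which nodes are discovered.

M → J → K → C → L → H → I → N → F → G → E → D → O

Visit M; enqueue J, K, C → queue [J, K, C]
Visit J; enqueue L, H, I → queue [K, C, L, H, I]
Visit K; enqueue N, F, G → queue [C, L, H, I, N, F, G]
Visit C → queue [L, H, I, N, F, G]
Visit L; enqueue E, D → queue [H, I, N, F, G, E, D]
Visit H → queue [I, N, F, G, E, D]
Visit I → queue [N, F, G, E, D]
Visit N → queue [F, G, E, D]
Visit F; enqueue O → queue [G, E, D, O]
Visit G → queue [E, D, O]
Visit E → queue [D, O]
Visit D → queue [O]
Visit O → queue []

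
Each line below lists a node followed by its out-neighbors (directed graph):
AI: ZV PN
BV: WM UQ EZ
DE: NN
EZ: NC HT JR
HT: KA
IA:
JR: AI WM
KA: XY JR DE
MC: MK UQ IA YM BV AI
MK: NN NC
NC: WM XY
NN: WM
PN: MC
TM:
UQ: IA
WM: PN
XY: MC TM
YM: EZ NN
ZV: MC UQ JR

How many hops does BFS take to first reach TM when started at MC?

Level 0: MC
Level 1: AI, BV, IA, MK, UQ, YM
Level 2: EZ, NC, NN, PN, WM, ZV
Level 3: HT, JR, XY
Level 4: KA, TM
Level 5: DE
TM first appears at level 4.

4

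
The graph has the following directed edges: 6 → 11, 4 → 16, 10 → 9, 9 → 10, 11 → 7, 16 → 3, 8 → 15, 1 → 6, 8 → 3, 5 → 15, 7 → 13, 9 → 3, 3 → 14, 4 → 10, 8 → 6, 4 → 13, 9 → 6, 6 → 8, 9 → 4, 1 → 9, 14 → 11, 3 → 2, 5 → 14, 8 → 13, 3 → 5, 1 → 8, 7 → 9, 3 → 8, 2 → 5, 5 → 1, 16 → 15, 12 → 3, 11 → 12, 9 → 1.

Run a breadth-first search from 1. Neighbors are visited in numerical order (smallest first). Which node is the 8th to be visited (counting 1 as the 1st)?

Visit 1; enqueue 6, 8, 9 → queue [6, 8, 9]
Visit 6; enqueue 11 → queue [8, 9, 11]
Visit 8; enqueue 3, 13, 15 → queue [9, 11, 3, 13, 15]
Visit 9; enqueue 4, 10 → queue [11, 3, 13, 15, 4, 10]
Visit 11; enqueue 7, 12 → queue [3, 13, 15, 4, 10, 7, 12]
Visit 3; enqueue 2, 5, 14 → queue [13, 15, 4, 10, 7, 12, 2, 5, 14]
Visit 13 → queue [15, 4, 10, 7, 12, 2, 5, 14]
Visit 15 → queue [4, 10, 7, 12, 2, 5, 14]
Visit 4; enqueue 16 → queue [10, 7, 12, 2, 5, 14, 16]
Visit 10 → queue [7, 12, 2, 5, 14, 16]
Visit 7 → queue [12, 2, 5, 14, 16]
Visit 12 → queue [2, 5, 14, 16]
Visit 2 → queue [5, 14, 16]
Visit 5 → queue [14, 16]
Visit 14 → queue [16]
Visit 16 → queue []

Visit order: 1, 6, 8, 9, 11, 3, 13, 15, 4, 10, 7, 12, 2, 5, 14, 16

15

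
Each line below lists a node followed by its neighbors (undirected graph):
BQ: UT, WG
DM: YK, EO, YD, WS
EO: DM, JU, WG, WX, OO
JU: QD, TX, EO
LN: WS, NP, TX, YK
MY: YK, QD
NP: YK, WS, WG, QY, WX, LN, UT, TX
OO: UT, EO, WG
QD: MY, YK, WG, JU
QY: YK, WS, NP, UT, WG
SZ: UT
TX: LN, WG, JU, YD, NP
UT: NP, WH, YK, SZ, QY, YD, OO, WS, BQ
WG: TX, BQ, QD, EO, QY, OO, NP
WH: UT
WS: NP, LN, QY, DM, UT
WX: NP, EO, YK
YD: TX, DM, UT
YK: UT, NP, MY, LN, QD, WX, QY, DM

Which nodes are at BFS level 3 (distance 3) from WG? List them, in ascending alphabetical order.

Level 0: WG
Level 1: BQ, EO, NP, OO, QD, QY, TX
Level 2: DM, JU, LN, MY, UT, WS, WX, YD, YK
Level 3: SZ, WH

SZ, WH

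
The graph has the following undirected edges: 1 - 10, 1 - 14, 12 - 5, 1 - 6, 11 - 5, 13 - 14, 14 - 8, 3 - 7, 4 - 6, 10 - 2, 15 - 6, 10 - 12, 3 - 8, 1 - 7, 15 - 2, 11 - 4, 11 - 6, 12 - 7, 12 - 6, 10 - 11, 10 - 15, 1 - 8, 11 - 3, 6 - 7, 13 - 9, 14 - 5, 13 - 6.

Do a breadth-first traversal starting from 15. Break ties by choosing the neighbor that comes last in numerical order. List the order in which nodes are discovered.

15 10 6 2 12 11 1 13 7 4 5 3 14 8 9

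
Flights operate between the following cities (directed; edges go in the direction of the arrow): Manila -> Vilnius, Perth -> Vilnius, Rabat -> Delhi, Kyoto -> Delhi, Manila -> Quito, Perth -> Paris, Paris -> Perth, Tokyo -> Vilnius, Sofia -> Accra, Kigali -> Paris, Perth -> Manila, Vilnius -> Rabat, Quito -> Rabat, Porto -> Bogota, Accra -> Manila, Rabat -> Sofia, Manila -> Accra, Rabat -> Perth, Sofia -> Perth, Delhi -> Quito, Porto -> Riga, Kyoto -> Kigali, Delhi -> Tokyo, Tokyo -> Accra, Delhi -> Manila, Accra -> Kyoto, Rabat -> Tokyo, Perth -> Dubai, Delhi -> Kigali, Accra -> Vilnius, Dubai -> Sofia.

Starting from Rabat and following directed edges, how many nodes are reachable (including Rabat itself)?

13

BFS from Rabat visits: Rabat, Tokyo, Sofia, Perth, Delhi, Vilnius, Accra, Paris, Manila, Dubai, Quito, Kigali, Kyoto
Reachable nodes: 13 of 16 total.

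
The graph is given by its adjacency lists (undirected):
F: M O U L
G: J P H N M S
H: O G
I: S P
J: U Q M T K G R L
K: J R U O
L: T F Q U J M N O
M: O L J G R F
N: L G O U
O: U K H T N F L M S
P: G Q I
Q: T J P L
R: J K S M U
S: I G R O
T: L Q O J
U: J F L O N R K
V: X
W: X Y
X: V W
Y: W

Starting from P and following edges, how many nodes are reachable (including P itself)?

16

BFS from P visits: P, Q, I, G, T, L, J, S, N, M, H, O, U, F, R, K
Reachable nodes: 16 of 20 total.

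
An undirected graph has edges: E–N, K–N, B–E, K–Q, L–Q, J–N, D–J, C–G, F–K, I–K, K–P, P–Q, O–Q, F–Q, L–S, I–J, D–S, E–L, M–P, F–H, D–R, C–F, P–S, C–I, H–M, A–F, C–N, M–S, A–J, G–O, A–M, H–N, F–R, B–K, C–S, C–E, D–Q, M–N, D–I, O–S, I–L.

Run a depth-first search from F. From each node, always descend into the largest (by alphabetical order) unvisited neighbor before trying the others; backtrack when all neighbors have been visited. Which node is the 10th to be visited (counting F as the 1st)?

N

Visit F
F → R
R → D
D → S
S → P
P → Q
Q → O
O → G
G → C
C → N
N → M
M → H
M → A
A → J
J → I
I → L
L → E
E → B
B → K

Visit order: F, R, D, S, P, Q, O, G, C, N, M, H, A, J, I, L, E, B, K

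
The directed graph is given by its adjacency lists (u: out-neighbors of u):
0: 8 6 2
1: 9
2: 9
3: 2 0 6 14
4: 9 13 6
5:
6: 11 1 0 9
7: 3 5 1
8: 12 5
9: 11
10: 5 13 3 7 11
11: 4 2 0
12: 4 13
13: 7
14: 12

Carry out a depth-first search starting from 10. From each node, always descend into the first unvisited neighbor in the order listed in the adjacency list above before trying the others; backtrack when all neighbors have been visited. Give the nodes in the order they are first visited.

10, 5, 13, 7, 3, 2, 9, 11, 4, 6, 1, 0, 8, 12, 14

Visit 10
10 → 5
10 → 13
13 → 7
7 → 3
3 → 2
2 → 9
9 → 11
11 → 4
4 → 6
6 → 1
6 → 0
0 → 8
8 → 12
3 → 14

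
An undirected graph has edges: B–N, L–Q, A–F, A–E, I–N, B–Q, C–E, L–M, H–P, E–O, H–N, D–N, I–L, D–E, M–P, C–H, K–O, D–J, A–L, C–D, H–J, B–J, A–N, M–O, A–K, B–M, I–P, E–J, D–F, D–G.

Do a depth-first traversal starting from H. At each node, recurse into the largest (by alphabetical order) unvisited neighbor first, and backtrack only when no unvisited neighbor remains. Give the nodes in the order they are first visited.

Visit H
H → P
P → M
M → O
O → K
K → A
A → N
N → I
I → L
L → Q
Q → B
B → J
J → E
E → D
D → G
D → F
D → C

H P M O K A N I L Q B J E D G F C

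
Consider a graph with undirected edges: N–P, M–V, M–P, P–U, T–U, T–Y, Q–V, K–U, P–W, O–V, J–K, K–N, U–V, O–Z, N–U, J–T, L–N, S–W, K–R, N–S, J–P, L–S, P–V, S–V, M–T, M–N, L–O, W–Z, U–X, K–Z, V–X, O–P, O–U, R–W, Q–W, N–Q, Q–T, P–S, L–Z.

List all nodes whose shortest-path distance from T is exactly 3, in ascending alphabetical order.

Level 0: T
Level 1: J, M, Q, U, Y
Level 2: K, N, O, P, V, W, X
Level 3: L, R, S, Z

L, R, S, Z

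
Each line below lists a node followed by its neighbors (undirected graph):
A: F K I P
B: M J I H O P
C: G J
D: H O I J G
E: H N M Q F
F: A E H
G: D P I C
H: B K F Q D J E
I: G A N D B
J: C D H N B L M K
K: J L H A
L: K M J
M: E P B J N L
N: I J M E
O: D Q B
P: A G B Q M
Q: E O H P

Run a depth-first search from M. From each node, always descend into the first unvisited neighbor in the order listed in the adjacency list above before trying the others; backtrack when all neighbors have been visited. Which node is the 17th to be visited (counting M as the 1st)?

N

Visit M
M → E
E → H
H → B
B → J
J → C
C → G
G → D
D → O
O → Q
Q → P
P → A
A → F
A → K
K → L
A → I
I → N

Visit order: M, E, H, B, J, C, G, D, O, Q, P, A, F, K, L, I, N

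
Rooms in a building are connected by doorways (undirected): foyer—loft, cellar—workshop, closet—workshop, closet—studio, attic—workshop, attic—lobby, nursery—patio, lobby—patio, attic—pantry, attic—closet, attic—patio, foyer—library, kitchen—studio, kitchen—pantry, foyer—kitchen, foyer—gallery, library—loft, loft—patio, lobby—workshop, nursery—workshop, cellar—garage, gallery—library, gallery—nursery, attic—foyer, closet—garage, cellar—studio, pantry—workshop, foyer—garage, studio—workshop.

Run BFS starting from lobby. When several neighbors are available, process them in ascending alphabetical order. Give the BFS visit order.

Visit lobby; enqueue attic, patio, workshop → queue [attic, patio, workshop]
Visit attic; enqueue closet, foyer, pantry → queue [patio, workshop, closet, foyer, pantry]
Visit patio; enqueue loft, nursery → queue [workshop, closet, foyer, pantry, loft, nursery]
Visit workshop; enqueue cellar, studio → queue [closet, foyer, pantry, loft, nursery, cellar, studio]
Visit closet; enqueue garage → queue [foyer, pantry, loft, nursery, cellar, studio, garage]
Visit foyer; enqueue gallery, kitchen, library → queue [pantry, loft, nursery, cellar, studio, garage, gallery, kitchen, library]
Visit pantry → queue [loft, nursery, cellar, studio, garage, gallery, kitchen, library]
Visit loft → queue [nursery, cellar, studio, garage, gallery, kitchen, library]
Visit nursery → queue [cellar, studio, garage, gallery, kitchen, library]
Visit cellar → queue [studio, garage, gallery, kitchen, library]
Visit studio → queue [garage, gallery, kitchen, library]
Visit garage → queue [gallery, kitchen, library]
Visit gallery → queue [kitchen, library]
Visit kitchen → queue [library]
Visit library → queue []

lobby -> attic -> patio -> workshop -> closet -> foyer -> pantry -> loft -> nursery -> cellar -> studio -> garage -> gallery -> kitchen -> library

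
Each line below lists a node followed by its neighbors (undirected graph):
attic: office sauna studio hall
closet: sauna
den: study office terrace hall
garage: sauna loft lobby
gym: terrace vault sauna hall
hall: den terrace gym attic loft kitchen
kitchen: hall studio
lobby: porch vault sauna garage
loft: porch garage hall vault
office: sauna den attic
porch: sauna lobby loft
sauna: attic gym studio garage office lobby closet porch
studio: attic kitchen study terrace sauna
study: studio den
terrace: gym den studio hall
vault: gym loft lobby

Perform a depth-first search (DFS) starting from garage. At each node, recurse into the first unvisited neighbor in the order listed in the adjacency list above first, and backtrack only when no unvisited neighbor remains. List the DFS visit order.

Visit garage
garage → sauna
sauna → attic
attic → office
office → den
den → study
study → studio
studio → kitchen
kitchen → hall
hall → terrace
terrace → gym
gym → vault
vault → loft
loft → porch
porch → lobby
sauna → closet

garage -> sauna -> attic -> office -> den -> study -> studio -> kitchen -> hall -> terrace -> gym -> vault -> loft -> porch -> lobby -> closet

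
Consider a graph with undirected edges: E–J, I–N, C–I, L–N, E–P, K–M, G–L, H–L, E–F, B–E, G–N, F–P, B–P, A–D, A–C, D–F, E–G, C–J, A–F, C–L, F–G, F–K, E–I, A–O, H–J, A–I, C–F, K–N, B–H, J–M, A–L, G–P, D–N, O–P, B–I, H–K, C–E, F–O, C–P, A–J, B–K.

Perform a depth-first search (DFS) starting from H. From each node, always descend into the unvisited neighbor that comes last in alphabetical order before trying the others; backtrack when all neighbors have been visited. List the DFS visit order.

H, L, N, K, M, J, E, P, O, F, G, D, A, I, C, B

Visit H
H → L
L → N
N → K
K → M
M → J
J → E
E → P
P → O
O → F
F → G
F → D
D → A
A → I
I → C
I → B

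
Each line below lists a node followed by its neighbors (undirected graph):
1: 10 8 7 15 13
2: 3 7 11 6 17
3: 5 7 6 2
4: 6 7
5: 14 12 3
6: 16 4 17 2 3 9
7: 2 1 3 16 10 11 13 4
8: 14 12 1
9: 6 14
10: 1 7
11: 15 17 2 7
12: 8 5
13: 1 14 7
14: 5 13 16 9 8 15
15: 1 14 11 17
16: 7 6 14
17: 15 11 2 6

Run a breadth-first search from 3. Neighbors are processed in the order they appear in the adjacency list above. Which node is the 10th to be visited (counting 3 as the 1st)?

Visit 3; enqueue 5, 7, 6, 2 → queue [5, 7, 6, 2]
Visit 5; enqueue 14, 12 → queue [7, 6, 2, 14, 12]
Visit 7; enqueue 1, 16, 10, 11, 13, 4 → queue [6, 2, 14, 12, 1, 16, 10, 11, 13, 4]
Visit 6; enqueue 17, 9 → queue [2, 14, 12, 1, 16, 10, 11, 13, 4, 17, 9]
Visit 2 → queue [14, 12, 1, 16, 10, 11, 13, 4, 17, 9]
Visit 14; enqueue 8, 15 → queue [12, 1, 16, 10, 11, 13, 4, 17, 9, 8, 15]
Visit 12 → queue [1, 16, 10, 11, 13, 4, 17, 9, 8, 15]
Visit 1 → queue [16, 10, 11, 13, 4, 17, 9, 8, 15]
Visit 16 → queue [10, 11, 13, 4, 17, 9, 8, 15]
Visit 10 → queue [11, 13, 4, 17, 9, 8, 15]
Visit 11 → queue [13, 4, 17, 9, 8, 15]
Visit 13 → queue [4, 17, 9, 8, 15]
Visit 4 → queue [17, 9, 8, 15]
Visit 17 → queue [9, 8, 15]
Visit 9 → queue [8, 15]
Visit 8 → queue [15]
Visit 15 → queue []

Visit order: 3, 5, 7, 6, 2, 14, 12, 1, 16, 10, 11, 13, 4, 17, 9, 8, 15

10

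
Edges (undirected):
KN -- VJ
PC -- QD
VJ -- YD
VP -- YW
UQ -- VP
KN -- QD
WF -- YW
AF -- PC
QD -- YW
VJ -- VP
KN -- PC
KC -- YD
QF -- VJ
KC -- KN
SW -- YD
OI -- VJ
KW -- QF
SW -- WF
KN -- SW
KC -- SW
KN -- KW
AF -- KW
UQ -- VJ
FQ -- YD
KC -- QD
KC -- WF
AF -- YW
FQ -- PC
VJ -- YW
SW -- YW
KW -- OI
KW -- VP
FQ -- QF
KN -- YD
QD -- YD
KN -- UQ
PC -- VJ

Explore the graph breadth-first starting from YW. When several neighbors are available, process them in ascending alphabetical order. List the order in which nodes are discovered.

Visit YW; enqueue AF, QD, SW, VJ, VP, WF → queue [AF, QD, SW, VJ, VP, WF]
Visit AF; enqueue KW, PC → queue [QD, SW, VJ, VP, WF, KW, PC]
Visit QD; enqueue KC, KN, YD → queue [SW, VJ, VP, WF, KW, PC, KC, KN, YD]
Visit SW → queue [VJ, VP, WF, KW, PC, KC, KN, YD]
Visit VJ; enqueue OI, QF, UQ → queue [VP, WF, KW, PC, KC, KN, YD, OI, QF, UQ]
Visit VP → queue [WF, KW, PC, KC, KN, YD, OI, QF, UQ]
Visit WF → queue [KW, PC, KC, KN, YD, OI, QF, UQ]
Visit KW → queue [PC, KC, KN, YD, OI, QF, UQ]
Visit PC; enqueue FQ → queue [KC, KN, YD, OI, QF, UQ, FQ]
Visit KC → queue [KN, YD, OI, QF, UQ, FQ]
Visit KN → queue [YD, OI, QF, UQ, FQ]
Visit YD → queue [OI, QF, UQ, FQ]
Visit OI → queue [QF, UQ, FQ]
Visit QF → queue [UQ, FQ]
Visit UQ → queue [FQ]
Visit FQ → queue []

YW → AF → QD → SW → VJ → VP → WF → KW → PC → KC → KN → YD → OI → QF → UQ → FQ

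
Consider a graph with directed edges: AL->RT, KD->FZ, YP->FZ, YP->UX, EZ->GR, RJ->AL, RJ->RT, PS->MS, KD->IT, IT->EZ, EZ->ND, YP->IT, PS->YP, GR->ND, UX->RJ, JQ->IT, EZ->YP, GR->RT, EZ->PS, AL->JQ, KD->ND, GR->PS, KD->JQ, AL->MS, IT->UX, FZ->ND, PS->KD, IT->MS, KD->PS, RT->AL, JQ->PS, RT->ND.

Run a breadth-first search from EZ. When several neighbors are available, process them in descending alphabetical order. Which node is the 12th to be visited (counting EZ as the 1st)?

RJ

Visit EZ; enqueue YP, PS, ND, GR → queue [YP, PS, ND, GR]
Visit YP; enqueue UX, IT, FZ → queue [PS, ND, GR, UX, IT, FZ]
Visit PS; enqueue MS, KD → queue [ND, GR, UX, IT, FZ, MS, KD]
Visit ND → queue [GR, UX, IT, FZ, MS, KD]
Visit GR; enqueue RT → queue [UX, IT, FZ, MS, KD, RT]
Visit UX; enqueue RJ → queue [IT, FZ, MS, KD, RT, RJ]
Visit IT → queue [FZ, MS, KD, RT, RJ]
Visit FZ → queue [MS, KD, RT, RJ]
Visit MS → queue [KD, RT, RJ]
Visit KD; enqueue JQ → queue [RT, RJ, JQ]
Visit RT; enqueue AL → queue [RJ, JQ, AL]
Visit RJ → queue [JQ, AL]
Visit JQ → queue [AL]
Visit AL → queue []

Visit order: EZ, YP, PS, ND, GR, UX, IT, FZ, MS, KD, RT, RJ, JQ, AL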